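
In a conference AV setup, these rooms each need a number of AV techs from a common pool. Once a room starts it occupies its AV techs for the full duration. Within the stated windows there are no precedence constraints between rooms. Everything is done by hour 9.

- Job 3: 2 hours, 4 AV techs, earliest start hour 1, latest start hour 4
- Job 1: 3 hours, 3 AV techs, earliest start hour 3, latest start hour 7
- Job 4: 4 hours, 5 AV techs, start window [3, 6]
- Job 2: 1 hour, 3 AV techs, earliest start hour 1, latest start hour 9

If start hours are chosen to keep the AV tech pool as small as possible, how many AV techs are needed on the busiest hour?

6

Early-start (Job 3@1, Job 1@3, Job 4@3, Job 2@1) gives peak 8: h1:7  h2:4  h3:8  h4:8  h5:8  h6:5  h7:0  h8:0  h9:0.
Shift Job 4→6, Job 2→3.
Schedule Job 3@1, Job 1@3, Job 4@6, Job 2@3: h1:4  h2:4  h3:6  h4:3  h5:3  h6:5  h7:5  h8:5  h9:5 — peak 6.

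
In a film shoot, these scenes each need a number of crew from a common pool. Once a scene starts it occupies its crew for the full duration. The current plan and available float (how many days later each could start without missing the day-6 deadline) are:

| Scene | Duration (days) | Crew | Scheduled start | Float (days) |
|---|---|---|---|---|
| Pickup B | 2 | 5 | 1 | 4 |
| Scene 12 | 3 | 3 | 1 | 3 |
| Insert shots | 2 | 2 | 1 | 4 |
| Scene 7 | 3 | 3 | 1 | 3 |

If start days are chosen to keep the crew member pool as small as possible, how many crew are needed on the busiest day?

7

Early-start (Pickup B@1, Scene 12@1, Insert shots@1, Scene 7@1) gives peak 13: d1:13  d2:13  d3:6  d4:0  d5:0  d6:0.
Shift Scene 12→3, Scene 7→3.
Schedule Pickup B@1, Scene 12@3, Insert shots@1, Scene 7@3: d1:7  d2:7  d3:6  d4:6  d5:6  d6:0 — peak 7.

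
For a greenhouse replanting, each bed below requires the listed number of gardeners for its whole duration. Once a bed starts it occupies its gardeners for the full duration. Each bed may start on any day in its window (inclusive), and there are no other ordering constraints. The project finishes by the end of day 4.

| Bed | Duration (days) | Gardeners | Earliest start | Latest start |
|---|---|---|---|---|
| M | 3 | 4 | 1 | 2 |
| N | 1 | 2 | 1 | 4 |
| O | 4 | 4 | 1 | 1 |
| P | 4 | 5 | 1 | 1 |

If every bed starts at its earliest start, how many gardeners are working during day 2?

13

At early start, day 2 has: M, O, P.
Demand: 4 + 4 + 5 = 13.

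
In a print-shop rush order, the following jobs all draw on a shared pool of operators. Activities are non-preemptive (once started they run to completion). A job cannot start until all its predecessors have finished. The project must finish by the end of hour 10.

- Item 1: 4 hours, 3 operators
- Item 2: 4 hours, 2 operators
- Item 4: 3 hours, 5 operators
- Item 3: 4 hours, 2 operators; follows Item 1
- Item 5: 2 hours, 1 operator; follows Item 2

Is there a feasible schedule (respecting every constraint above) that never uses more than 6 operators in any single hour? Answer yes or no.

no

The minimum achievable peak is 7; 6 < 7, so no feasible schedule stays within the cap.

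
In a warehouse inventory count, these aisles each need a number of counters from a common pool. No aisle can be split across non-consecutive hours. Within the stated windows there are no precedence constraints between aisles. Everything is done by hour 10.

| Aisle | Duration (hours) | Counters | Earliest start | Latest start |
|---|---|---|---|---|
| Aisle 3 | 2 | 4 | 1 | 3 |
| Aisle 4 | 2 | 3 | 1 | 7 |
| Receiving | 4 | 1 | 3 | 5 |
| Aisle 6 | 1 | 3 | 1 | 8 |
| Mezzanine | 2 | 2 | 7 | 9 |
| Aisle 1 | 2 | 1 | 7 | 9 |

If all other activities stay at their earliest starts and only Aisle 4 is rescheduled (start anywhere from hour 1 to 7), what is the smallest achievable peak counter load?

Aisle 4@1: h1:10  h2:7  h3:1  h4:1  h5:1  h6:1  h7:3  h8:3  h9:0  h10:0 → peak 10
Aisle 4@2: h1:7  h2:7  h3:4  h4:1  h5:1  h6:1  h7:3  h8:3  h9:0  h10:0 → peak 7
Aisle 4@3: h1:7  h2:4  h3:4  h4:4  h5:1  h6:1  h7:3  h8:3  h9:0  h10:0 → peak 7
Aisle 4@4: h1:7  h2:4  h3:1  h4:4  h5:4  h6:1  h7:3  h8:3  h9:0  h10:0 → peak 7
Aisle 4@5: h1:7  h2:4  h3:1  h4:1  h5:4  h6:4  h7:3  h8:3  h9:0  h10:0 → peak 7
Aisle 4@6: h1:7  h2:4  h3:1  h4:1  h5:1  h6:4  h7:6  h8:3  h9:0  h10:0 → peak 7
Aisle 4@7: h1:7  h2:4  h3:1  h4:1  h5:1  h6:1  h7:6  h8:6  h9:0  h10:0 → peak 7
Best is Aisle 4@2, peak 7.

7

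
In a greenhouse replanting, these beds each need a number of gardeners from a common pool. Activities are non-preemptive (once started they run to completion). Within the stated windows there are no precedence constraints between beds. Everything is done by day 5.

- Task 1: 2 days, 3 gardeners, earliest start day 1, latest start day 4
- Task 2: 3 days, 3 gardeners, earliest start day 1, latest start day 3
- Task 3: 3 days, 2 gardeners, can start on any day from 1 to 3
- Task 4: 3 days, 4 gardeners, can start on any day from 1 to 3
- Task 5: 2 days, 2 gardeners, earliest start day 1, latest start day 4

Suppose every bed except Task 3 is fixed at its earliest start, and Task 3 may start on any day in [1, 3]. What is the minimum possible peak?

Task 3@1: d1:14  d2:14  d3:9  d4:0  d5:0 → peak 14
Task 3@2: d1:12  d2:14  d3:9  d4:2  d5:0 → peak 14
Task 3@3: d1:12  d2:12  d3:9  d4:2  d5:2 → peak 12
Best is Task 3@3, peak 12.

12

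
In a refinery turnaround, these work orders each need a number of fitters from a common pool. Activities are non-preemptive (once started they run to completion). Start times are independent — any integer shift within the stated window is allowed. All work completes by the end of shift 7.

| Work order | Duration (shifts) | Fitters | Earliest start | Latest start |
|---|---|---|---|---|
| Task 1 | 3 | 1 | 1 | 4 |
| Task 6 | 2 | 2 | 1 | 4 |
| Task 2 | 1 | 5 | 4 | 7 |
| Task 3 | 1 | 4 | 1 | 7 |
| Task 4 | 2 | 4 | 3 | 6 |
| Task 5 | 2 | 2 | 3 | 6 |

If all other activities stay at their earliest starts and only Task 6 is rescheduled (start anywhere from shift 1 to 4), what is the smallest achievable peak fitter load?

Task 6@1: s1:7  s2:3  s3:7  s4:11  s5:0  s6:0  s7:0 → peak 11
Task 6@2: s1:5  s2:3  s3:9  s4:11  s5:0  s6:0  s7:0 → peak 11
Task 6@3: s1:5  s2:1  s3:9  s4:13  s5:0  s6:0  s7:0 → peak 13
Task 6@4: s1:5  s2:1  s3:7  s4:13  s5:2  s6:0  s7:0 → peak 13
Best is Task 6@1, peak 11.

11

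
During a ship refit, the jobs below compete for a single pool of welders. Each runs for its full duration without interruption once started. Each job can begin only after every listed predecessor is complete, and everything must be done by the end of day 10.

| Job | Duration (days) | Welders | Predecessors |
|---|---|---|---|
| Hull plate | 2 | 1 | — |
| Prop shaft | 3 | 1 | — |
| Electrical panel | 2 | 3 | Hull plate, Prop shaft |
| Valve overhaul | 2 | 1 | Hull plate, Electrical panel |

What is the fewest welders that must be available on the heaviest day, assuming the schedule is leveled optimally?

3

Schedule Hull plate@1, Prop shaft@1, Electrical panel@4, Valve overhaul@6: d1:2  d2:2  d3:1  d4:3  d5:3  d6:1  d7:1  d8:0  d9:0  d10:0 — peak 3.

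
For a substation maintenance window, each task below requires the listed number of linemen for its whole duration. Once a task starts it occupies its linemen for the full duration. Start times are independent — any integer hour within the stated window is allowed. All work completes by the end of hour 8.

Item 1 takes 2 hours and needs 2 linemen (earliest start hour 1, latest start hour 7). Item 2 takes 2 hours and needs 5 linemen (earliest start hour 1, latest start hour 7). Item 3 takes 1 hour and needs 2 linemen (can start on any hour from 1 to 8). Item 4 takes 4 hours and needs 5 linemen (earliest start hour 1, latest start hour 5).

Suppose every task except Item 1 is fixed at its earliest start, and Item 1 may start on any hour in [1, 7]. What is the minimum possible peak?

Item 1@1: h1:14  h2:12  h3:5  h4:5  h5:0  h6:0  h7:0  h8:0 → peak 14
Item 1@2: h1:12  h2:12  h3:7  h4:5  h5:0  h6:0  h7:0  h8:0 → peak 12
Item 1@3: h1:12  h2:10  h3:7  h4:7  h5:0  h6:0  h7:0  h8:0 → peak 12
Item 1@4: h1:12  h2:10  h3:5  h4:7  h5:2  h6:0  h7:0  h8:0 → peak 12
Item 1@5: h1:12  h2:10  h3:5  h4:5  h5:2  h6:2  h7:0  h8:0 → peak 12
Item 1@6: h1:12  h2:10  h3:5  h4:5  h5:0  h6:2  h7:2  h8:0 → peak 12
Item 1@7: h1:12  h2:10  h3:5  h4:5  h5:0  h6:0  h7:2  h8:2 → peak 12
Best is Item 1@2, peak 12.

12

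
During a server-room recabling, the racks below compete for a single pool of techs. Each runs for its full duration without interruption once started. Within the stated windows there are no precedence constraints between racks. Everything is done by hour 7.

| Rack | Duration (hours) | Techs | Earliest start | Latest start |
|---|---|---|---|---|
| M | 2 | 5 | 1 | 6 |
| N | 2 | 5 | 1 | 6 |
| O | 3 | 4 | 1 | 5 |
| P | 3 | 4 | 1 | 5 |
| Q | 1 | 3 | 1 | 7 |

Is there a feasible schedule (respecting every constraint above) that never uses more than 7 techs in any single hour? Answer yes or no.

The minimum achievable peak is 8; 7 < 8, so no feasible schedule stays within the cap.

no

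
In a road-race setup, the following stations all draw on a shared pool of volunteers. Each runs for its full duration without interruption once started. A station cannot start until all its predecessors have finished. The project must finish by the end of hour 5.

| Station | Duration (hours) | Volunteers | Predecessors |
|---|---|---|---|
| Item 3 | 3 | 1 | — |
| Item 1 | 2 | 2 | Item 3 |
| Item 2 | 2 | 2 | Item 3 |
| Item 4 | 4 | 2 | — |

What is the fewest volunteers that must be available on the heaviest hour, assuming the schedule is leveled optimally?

6

Schedule Item 3@1, Item 1@4, Item 2@4, Item 4@1: h1:3  h2:3  h3:3  h4:6  h5:4 — peak 6.
No arrangement of the 2 feasible schedules does better.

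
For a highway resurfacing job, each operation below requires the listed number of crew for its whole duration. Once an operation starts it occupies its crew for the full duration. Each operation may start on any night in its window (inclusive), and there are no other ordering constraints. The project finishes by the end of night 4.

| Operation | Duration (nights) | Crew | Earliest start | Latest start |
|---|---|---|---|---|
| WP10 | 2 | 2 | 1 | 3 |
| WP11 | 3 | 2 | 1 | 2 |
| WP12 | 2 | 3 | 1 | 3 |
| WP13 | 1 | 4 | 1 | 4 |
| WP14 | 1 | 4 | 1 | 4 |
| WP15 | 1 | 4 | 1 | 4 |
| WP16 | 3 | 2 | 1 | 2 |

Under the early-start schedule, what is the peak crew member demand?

21

Early-start schedule: WP10@1, WP11@1, WP12@1, WP13@1, WP14@1, WP15@1, WP16@1.
Load per night: night 1: 21, night 2: 9, night 3: 4, night 4: 0.
Peak is 21.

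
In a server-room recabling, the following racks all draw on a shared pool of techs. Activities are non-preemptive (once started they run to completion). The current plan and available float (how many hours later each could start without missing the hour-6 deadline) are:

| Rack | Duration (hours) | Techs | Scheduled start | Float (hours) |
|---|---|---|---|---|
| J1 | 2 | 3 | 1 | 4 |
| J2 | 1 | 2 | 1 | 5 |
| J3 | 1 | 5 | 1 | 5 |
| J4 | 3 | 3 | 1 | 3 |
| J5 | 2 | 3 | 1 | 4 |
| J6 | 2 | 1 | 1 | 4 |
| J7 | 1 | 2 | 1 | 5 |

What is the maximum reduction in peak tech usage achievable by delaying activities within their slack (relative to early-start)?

13

Early-start peak: h1:19  h2:10  h3:3  h4:0  h5:0  h6:0 ⇒ 19.
Leveled (J1@1, J2@1, J3@3, J4@4, J5@4, J6@1, J7@2): h1:6  h2:6  h3:5  h4:6  h5:6  h6:3 ⇒ 6.
Reduction 19 − 6 = 13.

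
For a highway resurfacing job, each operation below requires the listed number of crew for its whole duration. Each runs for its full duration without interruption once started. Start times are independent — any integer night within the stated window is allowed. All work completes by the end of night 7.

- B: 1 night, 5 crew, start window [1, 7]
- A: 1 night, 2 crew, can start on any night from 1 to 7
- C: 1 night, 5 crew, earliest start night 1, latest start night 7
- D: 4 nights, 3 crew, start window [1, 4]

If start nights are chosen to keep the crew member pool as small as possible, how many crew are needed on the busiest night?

5

Early-start (B@1, A@1, C@1, D@1) gives peak 15: n1:15  n2:3  n3:3  n4:3  n5:0  n6:0  n7:0.
Shift A→2, C→3, D→4.
Schedule B@1, A@2, C@3, D@4: n1:5  n2:2  n3:5  n4:3  n5:3  n6:3  n7:3 — peak 5.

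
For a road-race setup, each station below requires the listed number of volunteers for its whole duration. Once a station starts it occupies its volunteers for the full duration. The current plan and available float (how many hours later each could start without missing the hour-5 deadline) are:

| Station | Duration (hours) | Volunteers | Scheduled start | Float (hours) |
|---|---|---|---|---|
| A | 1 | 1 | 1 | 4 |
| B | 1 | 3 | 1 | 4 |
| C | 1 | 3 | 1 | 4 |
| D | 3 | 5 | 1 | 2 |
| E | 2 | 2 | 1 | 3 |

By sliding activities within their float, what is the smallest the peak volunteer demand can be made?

6

Early-start (A@1, B@1, C@1, D@1, E@1) gives peak 14: h1:14  h2:7  h3:5  h4:0  h5:0.
Shift C→2, D→3.
Schedule A@1, B@1, C@2, D@3, E@1: h1:6  h2:5  h3:5  h4:5  h5:5 — peak 6.
Total volunteer-hours = 26 over 5 hours ⇒ peak ≥ ⌈26/5⌉ = 6, so 6 is optimal.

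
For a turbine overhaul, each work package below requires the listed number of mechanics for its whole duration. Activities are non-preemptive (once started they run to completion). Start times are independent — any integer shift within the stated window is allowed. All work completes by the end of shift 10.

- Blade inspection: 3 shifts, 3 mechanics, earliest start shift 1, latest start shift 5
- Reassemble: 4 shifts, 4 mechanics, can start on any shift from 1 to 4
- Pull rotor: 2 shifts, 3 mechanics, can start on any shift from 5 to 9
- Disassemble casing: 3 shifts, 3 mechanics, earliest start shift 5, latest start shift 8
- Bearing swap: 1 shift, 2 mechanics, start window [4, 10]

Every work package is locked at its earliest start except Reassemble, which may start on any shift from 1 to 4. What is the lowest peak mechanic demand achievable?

Reassemble@1: s1:7  s2:7  s3:7  s4:6  s5:6  s6:6  s7:3  s8:0  s9:0  s10:0 → peak 7
Reassemble@2: s1:3  s2:7  s3:7  s4:6  s5:10  s6:6  s7:3  s8:0  s9:0  s10:0 → peak 10
Reassemble@3: s1:3  s2:3  s3:7  s4:6  s5:10  s6:10  s7:3  s8:0  s9:0  s10:0 → peak 10
Reassemble@4: s1:3  s2:3  s3:3  s4:6  s5:10  s6:10  s7:7  s8:0  s9:0  s10:0 → peak 10
Best is Reassemble@1, peak 7.

7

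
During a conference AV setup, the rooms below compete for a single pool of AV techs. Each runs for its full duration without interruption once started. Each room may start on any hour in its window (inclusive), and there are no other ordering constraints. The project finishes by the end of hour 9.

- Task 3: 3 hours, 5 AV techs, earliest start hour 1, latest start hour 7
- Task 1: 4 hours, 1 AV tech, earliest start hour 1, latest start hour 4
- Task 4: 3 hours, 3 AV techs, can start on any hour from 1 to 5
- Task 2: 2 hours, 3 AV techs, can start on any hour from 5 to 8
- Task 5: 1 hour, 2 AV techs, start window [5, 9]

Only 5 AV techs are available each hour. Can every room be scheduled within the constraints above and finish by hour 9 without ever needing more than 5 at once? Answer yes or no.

yes

Schedule Task 3@1, Task 1@4, Task 4@4, Task 2@7, Task 5@8: h1:5  h2:5  h3:5  h4:4  h5:4  h6:4  h7:4  h8:5  h9:0 — peak 5 ≤ 5.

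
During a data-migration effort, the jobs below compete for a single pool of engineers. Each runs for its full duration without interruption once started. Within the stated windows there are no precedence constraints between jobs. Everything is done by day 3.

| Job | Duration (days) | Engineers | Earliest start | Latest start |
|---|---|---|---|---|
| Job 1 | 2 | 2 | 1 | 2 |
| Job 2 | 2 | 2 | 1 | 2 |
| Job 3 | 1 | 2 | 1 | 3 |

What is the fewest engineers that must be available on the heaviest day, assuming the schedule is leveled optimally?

Early-start (Job 1@1, Job 2@1, Job 3@1) gives peak 6: d1:6  d2:4  d3:0.
Shift Job 3→3.
Schedule Job 1@1, Job 2@1, Job 3@3: d1:4  d2:4  d3:2 — peak 4.
Total engineer-days = 10 over 3 days ⇒ peak ≥ ⌈10/3⌉ = 4, so 4 is optimal.

4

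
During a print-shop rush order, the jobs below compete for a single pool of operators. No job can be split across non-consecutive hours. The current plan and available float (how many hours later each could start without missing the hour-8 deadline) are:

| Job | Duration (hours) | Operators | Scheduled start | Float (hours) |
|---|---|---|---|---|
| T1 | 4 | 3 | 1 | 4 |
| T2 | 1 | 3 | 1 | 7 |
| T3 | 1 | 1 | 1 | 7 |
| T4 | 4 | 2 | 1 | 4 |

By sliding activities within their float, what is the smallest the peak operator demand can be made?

5

Early-start (T1@1, T2@1, T3@1, T4@1) gives peak 9: h1:9  h2:5  h3:5  h4:5  h5:0  h6:0  h7:0  h8:0.
Shift T2→5, T4→2.
Schedule T1@1, T2@5, T3@1, T4@2: h1:4  h2:5  h3:5  h4:5  h5:5  h6:0  h7:0  h8:0 — peak 5.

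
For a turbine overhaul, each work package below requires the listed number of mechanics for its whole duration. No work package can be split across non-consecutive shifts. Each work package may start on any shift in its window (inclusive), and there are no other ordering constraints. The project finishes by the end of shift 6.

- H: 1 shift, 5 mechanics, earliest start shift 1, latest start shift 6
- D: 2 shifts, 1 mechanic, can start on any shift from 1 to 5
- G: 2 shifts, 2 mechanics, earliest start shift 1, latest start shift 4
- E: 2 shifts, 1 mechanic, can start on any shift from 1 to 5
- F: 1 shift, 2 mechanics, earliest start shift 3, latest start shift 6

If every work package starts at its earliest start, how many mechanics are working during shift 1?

9

At early start, shift 1 has: H, D, G, E.
Demand: 5 + 1 + 2 + 1 = 9.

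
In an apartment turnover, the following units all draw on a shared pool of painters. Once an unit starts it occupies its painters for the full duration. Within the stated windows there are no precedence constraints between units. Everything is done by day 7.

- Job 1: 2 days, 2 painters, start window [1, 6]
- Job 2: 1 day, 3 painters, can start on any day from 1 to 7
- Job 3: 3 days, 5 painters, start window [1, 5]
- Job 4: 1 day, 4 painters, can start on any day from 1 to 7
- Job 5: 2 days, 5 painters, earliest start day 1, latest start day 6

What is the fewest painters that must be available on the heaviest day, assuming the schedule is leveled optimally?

Early-start (Job 1@1, Job 2@1, Job 3@1, Job 4@1, Job 5@1) gives peak 19: d1:19  d2:12  d3:5  d4:0  d5:0  d6:0  d7:0.
Shift Job 3→3, Job 4→2, Job 5→6.
Schedule Job 1@1, Job 2@1, Job 3@3, Job 4@2, Job 5@6: d1:5  d2:6  d3:5  d4:5  d5:5  d6:5  d7:5 — peak 6.
Total painter-days = 36 over 7 days ⇒ peak ≥ ⌈36/7⌉ = 6, so 6 is optimal.

6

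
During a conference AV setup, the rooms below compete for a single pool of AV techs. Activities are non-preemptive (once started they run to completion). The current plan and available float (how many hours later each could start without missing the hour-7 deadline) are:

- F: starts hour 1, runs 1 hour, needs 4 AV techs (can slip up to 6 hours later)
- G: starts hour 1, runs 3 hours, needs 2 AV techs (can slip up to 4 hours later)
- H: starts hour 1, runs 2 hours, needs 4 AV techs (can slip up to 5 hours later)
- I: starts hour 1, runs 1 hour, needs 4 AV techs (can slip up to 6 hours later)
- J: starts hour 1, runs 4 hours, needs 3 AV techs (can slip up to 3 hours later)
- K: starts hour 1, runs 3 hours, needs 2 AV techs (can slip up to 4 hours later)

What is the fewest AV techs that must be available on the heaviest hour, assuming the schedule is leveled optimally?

Early-start (F@1, G@1, H@1, I@1, J@1, K@1) gives peak 19: h1:19  h2:11  h3:7  h4:3  h5:0  h6:0  h7:0.
Shift H→2, I→4, J→4, K→5.
Schedule F@1, G@1, H@2, I@4, J@4, K@5: h1:6  h2:6  h3:6  h4:7  h5:5  h6:5  h7:5 — peak 7.

7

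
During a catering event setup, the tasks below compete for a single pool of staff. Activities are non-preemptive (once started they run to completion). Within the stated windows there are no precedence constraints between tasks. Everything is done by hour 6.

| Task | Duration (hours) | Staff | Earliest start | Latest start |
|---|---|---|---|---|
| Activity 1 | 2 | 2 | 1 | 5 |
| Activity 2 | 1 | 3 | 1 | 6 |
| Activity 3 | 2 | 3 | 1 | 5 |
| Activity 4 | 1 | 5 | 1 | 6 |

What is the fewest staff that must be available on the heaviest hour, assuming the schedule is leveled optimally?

5

Early-start (Activity 1@1, Activity 2@1, Activity 3@1, Activity 4@1) gives peak 13: h1:13  h2:5  h3:0  h4:0  h5:0  h6:0.
Shift Activity 3→2, Activity 4→4.
Schedule Activity 1@1, Activity 2@1, Activity 3@2, Activity 4@4: h1:5  h2:5  h3:3  h4:5  h5:0  h6:0 — peak 5.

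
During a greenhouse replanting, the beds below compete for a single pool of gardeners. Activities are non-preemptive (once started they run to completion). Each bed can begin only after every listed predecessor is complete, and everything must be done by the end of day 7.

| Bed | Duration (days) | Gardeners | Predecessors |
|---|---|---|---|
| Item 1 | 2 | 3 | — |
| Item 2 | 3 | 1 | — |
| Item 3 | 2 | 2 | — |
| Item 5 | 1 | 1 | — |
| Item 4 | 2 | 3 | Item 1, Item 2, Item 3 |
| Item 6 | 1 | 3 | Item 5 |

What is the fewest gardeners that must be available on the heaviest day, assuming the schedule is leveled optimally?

4

Early-start (Item 1@1, Item 2@1, Item 3@1, Item 5@1, Item 4@4, Item 6@2) gives peak 9: d1:7  d2:9  d3:1  d4:3  d5:3  d6:0  d7:0.
Shift Item 3→3, Item 5→3, Item 4→5, Item 6→7.
Schedule Item 1@1, Item 2@1, Item 3@3, Item 5@3, Item 4@5, Item 6@7: d1:4  d2:4  d3:4  d4:2  d5:3  d6:3  d7:3 — peak 4.
Total gardener-days = 23 over 7 days ⇒ peak ≥ ⌈23/7⌉ = 4, so 4 is optimal.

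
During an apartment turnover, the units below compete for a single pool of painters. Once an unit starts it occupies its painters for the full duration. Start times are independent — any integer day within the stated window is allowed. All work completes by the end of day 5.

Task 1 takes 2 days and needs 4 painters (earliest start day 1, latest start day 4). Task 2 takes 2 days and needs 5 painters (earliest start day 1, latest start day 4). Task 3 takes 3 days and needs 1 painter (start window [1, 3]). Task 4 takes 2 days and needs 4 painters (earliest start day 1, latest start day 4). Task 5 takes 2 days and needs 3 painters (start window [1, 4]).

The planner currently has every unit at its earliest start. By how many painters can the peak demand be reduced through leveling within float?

Early-start peak: d1:17  d2:17  d3:1  d4:0  d5:0 ⇒ 17.
Leveled (Task 1@1, Task 2@1, Task 3@3, Task 4@3, Task 5@3): d1:9  d2:9  d3:8  d4:8  d5:1 ⇒ 9.
Reduction 17 − 9 = 8.

8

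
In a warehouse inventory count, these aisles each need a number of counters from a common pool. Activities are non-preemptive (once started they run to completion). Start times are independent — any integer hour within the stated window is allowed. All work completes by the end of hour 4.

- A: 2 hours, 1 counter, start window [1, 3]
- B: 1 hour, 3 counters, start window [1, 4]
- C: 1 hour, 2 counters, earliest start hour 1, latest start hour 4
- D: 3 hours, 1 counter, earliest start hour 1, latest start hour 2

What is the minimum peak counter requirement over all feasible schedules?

3

Early-start (A@1, B@1, C@1, D@1) gives peak 7: h1:7  h2:2  h3:1  h4:0.
Shift B→4, C→3.
Schedule A@1, B@4, C@3, D@1: h1:2  h2:2  h3:3  h4:3 — peak 3.
Total counter-hours = 10 over 4 hours ⇒ peak ≥ ⌈10/4⌉ = 3, so 3 is optimal.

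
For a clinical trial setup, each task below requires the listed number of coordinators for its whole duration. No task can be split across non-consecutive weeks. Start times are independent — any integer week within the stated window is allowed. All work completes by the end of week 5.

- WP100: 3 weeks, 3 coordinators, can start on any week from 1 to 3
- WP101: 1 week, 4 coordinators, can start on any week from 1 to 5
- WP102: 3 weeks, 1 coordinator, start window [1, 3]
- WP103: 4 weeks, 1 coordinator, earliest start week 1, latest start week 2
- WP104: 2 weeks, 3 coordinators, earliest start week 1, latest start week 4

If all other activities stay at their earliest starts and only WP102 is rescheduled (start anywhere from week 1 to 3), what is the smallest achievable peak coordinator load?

11

WP102@1: w1:12  w2:8  w3:5  w4:1  w5:0 → peak 12
WP102@2: w1:11  w2:8  w3:5  w4:2  w5:0 → peak 11
WP102@3: w1:11  w2:7  w3:5  w4:2  w5:1 → peak 11
Best is WP102@2, peak 11.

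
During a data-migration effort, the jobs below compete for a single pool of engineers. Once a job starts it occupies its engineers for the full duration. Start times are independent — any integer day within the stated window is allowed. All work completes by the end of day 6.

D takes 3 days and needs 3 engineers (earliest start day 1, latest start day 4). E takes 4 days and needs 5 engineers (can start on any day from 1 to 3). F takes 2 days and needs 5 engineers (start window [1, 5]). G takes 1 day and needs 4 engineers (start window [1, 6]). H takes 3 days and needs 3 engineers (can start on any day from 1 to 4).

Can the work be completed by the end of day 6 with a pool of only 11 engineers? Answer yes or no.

yes

Schedule D@1, E@1, F@4, G@5, H@1: d1:11  d2:11  d3:11  d4:10  d5:9  d6:0 — peak 11 ≤ 11.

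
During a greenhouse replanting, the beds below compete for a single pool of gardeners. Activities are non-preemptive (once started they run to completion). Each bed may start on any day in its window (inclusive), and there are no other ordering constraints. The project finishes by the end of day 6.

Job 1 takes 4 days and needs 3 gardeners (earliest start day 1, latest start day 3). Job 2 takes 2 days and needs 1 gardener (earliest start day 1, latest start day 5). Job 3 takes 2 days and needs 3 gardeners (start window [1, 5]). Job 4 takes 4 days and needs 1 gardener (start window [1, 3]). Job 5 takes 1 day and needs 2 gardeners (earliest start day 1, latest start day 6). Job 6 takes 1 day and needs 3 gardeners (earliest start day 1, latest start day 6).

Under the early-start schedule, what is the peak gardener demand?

13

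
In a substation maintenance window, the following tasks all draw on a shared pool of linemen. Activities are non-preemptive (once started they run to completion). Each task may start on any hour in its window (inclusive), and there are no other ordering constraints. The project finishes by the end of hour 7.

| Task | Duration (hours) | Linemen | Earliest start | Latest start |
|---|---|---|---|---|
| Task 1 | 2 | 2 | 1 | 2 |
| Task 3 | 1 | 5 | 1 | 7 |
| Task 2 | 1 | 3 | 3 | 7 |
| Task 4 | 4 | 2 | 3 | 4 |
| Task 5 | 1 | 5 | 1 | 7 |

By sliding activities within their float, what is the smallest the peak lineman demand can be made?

Early-start (Task 1@1, Task 3@1, Task 2@3, Task 4@3, Task 5@1) gives peak 12: h1:12  h2:2  h3:5  h4:2  h5:2  h6:2  h7:0.
Shift Task 1→2, Task 2→4, Task 5→7.
Schedule Task 1@2, Task 3@1, Task 2@4, Task 4@3, Task 5@7: h1:5  h2:2  h3:4  h4:5  h5:2  h6:2  h7:5 — peak 5.

5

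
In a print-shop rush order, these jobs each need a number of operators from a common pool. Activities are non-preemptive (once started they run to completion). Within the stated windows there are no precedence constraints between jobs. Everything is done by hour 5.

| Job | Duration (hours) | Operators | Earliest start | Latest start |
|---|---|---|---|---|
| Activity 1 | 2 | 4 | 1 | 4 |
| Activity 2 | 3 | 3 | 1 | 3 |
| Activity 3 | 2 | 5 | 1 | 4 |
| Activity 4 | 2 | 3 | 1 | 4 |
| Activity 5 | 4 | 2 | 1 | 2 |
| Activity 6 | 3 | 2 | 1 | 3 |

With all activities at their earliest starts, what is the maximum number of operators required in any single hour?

19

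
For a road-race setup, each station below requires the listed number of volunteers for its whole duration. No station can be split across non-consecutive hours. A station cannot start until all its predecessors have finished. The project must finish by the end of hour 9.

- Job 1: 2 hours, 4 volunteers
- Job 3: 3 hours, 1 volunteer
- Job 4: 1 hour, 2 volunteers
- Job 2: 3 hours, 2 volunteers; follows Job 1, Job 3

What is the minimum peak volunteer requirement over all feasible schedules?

4

Early-start (Job 1@1, Job 3@1, Job 4@1, Job 2@4) gives peak 7: h1:7  h2:5  h3:1  h4:2  h5:2  h6:2  h7:0  h8:0  h9:0.
Shift Job 3→3, Job 4→3, Job 2→6.
Schedule Job 1@1, Job 3@3, Job 4@3, Job 2@6: h1:4  h2:4  h3:3  h4:1  h5:1  h6:2  h7:2  h8:2  h9:0 — peak 4.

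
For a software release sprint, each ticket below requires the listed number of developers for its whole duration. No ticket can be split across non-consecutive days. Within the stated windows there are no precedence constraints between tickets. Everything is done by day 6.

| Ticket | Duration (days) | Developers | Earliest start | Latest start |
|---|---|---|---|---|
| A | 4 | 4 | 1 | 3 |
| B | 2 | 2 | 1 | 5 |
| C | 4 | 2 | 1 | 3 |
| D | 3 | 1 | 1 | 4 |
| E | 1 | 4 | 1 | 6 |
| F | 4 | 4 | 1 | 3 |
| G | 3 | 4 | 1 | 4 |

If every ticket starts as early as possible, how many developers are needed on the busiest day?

Early-start schedule: A@1, B@1, C@1, D@1, E@1, F@1, G@1.
Load per day: day 1: 21, day 2: 17, day 3: 15, day 4: 10, day 5: 0, day 6: 0.
Peak is 21.

21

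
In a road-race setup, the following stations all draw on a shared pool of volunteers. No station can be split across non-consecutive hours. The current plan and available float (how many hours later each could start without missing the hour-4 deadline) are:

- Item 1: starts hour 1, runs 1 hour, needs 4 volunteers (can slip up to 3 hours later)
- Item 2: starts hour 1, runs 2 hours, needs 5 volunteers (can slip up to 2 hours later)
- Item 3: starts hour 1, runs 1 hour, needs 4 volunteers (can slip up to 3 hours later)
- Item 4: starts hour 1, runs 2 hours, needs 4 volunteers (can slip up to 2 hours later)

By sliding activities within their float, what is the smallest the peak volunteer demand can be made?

Early-start (Item 1@1, Item 2@1, Item 3@1, Item 4@1) gives peak 17: h1:17  h2:9  h3:0  h4:0.
Shift Item 2→3, Item 3→2.
Schedule Item 1@1, Item 2@3, Item 3@2, Item 4@1: h1:8  h2:8  h3:5  h4:5 — peak 8.

8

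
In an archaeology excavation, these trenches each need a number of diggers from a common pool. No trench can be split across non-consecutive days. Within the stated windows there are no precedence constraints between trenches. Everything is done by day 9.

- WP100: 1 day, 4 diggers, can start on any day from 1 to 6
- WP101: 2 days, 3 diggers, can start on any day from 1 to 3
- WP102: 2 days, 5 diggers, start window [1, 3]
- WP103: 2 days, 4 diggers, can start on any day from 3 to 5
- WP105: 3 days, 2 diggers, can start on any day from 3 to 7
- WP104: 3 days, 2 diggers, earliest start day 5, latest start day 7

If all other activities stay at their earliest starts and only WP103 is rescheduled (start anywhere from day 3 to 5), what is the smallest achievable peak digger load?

WP103@3: d1:12  d2:8  d3:6  d4:6  d5:4  d6:2  d7:2  d8:0  d9:0 → peak 12
WP103@4: d1:12  d2:8  d3:2  d4:6  d5:8  d6:2  d7:2  d8:0  d9:0 → peak 12
WP103@5: d1:12  d2:8  d3:2  d4:2  d5:8  d6:6  d7:2  d8:0  d9:0 → peak 12
Best is WP103@3, peak 12.

12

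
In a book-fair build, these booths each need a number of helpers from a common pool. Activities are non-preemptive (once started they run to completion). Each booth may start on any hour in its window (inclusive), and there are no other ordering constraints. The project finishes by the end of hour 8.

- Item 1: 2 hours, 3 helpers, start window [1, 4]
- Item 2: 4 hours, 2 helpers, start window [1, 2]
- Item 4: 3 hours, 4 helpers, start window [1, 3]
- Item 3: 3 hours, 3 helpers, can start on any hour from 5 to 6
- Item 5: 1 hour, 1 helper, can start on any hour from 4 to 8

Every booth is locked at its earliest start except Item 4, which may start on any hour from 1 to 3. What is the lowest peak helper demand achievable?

Item 4@1: h1:9  h2:9  h3:6  h4:3  h5:3  h6:3  h7:3  h8:0 → peak 9
Item 4@2: h1:5  h2:9  h3:6  h4:7  h5:3  h6:3  h7:3  h8:0 → peak 9
Item 4@3: h1:5  h2:5  h3:6  h4:7  h5:7  h6:3  h7:3  h8:0 → peak 7
Best is Item 4@3, peak 7.

7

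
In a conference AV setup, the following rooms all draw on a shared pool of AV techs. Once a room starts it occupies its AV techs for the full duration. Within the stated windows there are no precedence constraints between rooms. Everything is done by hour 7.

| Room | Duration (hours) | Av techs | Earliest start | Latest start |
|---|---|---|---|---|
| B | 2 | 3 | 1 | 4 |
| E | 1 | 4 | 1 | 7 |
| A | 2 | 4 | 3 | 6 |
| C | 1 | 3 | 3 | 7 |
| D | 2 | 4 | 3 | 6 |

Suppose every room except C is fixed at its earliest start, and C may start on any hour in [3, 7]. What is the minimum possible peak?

8

C@3: h1:7  h2:3  h3:11  h4:8  h5:0  h6:0  h7:0 → peak 11
C@4: h1:7  h2:3  h3:8  h4:11  h5:0  h6:0  h7:0 → peak 11
C@5: h1:7  h2:3  h3:8  h4:8  h5:3  h6:0  h7:0 → peak 8
C@6: h1:7  h2:3  h3:8  h4:8  h5:0  h6:3  h7:0 → peak 8
C@7: h1:7  h2:3  h3:8  h4:8  h5:0  h6:0  h7:3 → peak 8
Best is C@5, peak 8.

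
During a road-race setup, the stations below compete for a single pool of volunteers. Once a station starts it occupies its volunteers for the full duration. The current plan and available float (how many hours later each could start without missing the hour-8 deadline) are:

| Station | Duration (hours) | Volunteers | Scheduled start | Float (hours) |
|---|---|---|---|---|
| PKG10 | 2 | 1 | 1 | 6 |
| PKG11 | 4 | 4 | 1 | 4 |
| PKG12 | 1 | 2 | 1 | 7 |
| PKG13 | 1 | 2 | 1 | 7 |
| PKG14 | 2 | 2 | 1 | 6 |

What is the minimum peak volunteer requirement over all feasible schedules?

4

Early-start (PKG10@1, PKG11@1, PKG12@1, PKG13@1, PKG14@1) gives peak 11: h1:11  h2:7  h3:4  h4:4  h5:0  h6:0  h7:0  h8:0.
Shift PKG11→3, PKG13→2, PKG14→7.
Schedule PKG10@1, PKG11@3, PKG12@1, PKG13@2, PKG14@7: h1:3  h2:3  h3:4  h4:4  h5:4  h6:4  h7:2  h8:2 — peak 4.
Total volunteer-hours = 26 over 8 hours ⇒ peak ≥ ⌈26/8⌉ = 4, so 4 is optimal.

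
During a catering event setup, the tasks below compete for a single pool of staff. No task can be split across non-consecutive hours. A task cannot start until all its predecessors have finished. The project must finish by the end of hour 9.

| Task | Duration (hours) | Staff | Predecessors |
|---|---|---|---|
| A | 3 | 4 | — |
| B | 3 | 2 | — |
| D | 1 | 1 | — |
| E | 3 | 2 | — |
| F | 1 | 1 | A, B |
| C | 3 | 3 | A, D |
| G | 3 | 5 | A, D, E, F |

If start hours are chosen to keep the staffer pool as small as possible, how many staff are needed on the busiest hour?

7

Early-start (A@1, B@1, D@1, E@1, F@4, C@4, G@5) gives peak 9: h1:9  h2:8  h3:8  h4:4  h5:8  h6:8  h7:5  h8:0  h9:0.
Shift E→4, G→7.
Schedule A@1, B@1, D@1, E@4, F@4, C@4, G@7: h1:7  h2:6  h3:6  h4:6  h5:5  h6:5  h7:5  h8:5  h9:5 — peak 7.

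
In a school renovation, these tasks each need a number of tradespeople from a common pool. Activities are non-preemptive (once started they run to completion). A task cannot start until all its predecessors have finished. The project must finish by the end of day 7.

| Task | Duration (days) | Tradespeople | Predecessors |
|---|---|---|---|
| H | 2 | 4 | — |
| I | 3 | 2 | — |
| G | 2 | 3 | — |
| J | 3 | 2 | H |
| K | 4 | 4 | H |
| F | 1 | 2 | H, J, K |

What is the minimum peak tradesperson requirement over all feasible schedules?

8

Early-start (H@1, I@1, G@1, J@3, K@3, F@7) gives peak 9: d1:9  d2:9  d3:8  d4:6  d5:6  d6:4  d7:2.
Shift G→6.
Schedule H@1, I@1, G@6, J@3, K@3, F@7: d1:6  d2:6  d3:8  d4:6  d5:6  d6:7  d7:5 — peak 8.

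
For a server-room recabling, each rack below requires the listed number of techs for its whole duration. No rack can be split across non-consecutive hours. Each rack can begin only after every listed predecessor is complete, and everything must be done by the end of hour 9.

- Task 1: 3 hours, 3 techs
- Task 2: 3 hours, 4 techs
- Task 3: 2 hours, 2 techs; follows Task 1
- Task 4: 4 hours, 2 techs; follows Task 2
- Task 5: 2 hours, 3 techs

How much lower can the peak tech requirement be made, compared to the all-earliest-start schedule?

Early-start peak: h1:10  h2:10  h3:7  h4:4  h5:4  h6:2  h7:2  h8:0  h9:0 ⇒ 10.
Leveled (Task 1@4, Task 2@1, Task 3@7, Task 4@4, Task 5@8): h1:4  h2:4  h3:4  h4:5  h5:5  h6:5  h7:4  h8:5  h9:3 ⇒ 5.
Reduction 10 − 5 = 5.

5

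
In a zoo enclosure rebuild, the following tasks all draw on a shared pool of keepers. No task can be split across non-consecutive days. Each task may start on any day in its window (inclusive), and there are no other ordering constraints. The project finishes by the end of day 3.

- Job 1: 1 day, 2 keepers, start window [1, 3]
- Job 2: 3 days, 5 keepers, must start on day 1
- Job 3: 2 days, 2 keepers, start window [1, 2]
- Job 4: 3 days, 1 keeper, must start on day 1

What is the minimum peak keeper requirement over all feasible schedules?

8

Early-start (Job 1@1, Job 2@1, Job 3@1, Job 4@1) gives peak 10: d1:10  d2:8  d3:6.
Shift Job 3→2.
Schedule Job 1@1, Job 2@1, Job 3@2, Job 4@1: d1:8  d2:8  d3:8 — peak 8.
Total keeper-days = 24 over 3 days ⇒ peak ≥ ⌈24/3⌉ = 8, so 8 is optimal.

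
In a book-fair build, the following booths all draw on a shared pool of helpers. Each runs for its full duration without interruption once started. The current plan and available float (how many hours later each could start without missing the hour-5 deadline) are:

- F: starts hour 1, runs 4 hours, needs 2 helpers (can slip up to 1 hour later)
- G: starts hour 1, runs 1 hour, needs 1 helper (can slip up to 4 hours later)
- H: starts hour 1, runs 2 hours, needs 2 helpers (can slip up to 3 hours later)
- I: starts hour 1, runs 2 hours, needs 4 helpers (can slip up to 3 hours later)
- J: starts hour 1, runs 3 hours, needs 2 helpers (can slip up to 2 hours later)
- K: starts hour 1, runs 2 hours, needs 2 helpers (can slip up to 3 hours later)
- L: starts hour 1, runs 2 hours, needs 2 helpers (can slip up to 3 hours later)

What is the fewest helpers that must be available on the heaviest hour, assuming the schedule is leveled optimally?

Early-start (F@1, G@1, H@1, I@1, J@1, K@1, L@1) gives peak 15: h1:15  h2:14  h3:4  h4:2  h5:0.
Shift I→2, J→3, K→4, L→4.
Schedule F@1, G@1, H@1, I@2, J@3, K@4, L@4: h1:5  h2:8  h3:8  h4:8  h5:6 — peak 8.

8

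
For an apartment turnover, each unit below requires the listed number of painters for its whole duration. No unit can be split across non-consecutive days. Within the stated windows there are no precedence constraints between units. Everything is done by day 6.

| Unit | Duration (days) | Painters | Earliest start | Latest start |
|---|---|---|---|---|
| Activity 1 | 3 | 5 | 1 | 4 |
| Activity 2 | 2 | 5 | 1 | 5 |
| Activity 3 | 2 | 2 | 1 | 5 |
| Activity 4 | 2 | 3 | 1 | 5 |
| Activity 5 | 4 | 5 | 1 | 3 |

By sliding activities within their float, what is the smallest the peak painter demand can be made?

10

Early-start (Activity 1@1, Activity 2@1, Activity 3@1, Activity 4@1, Activity 5@1) gives peak 20: d1:20  d2:20  d3:10  d4:5  d5:0  d6:0.
Shift Activity 3→4, Activity 4→4, Activity 5→3.
Schedule Activity 1@1, Activity 2@1, Activity 3@4, Activity 4@4, Activity 5@3: d1:10  d2:10  d3:10  d4:10  d5:10  d6:5 — peak 10.
Total painter-days = 55 over 6 days ⇒ peak ≥ ⌈55/6⌉ = 10, so 10 is optimal.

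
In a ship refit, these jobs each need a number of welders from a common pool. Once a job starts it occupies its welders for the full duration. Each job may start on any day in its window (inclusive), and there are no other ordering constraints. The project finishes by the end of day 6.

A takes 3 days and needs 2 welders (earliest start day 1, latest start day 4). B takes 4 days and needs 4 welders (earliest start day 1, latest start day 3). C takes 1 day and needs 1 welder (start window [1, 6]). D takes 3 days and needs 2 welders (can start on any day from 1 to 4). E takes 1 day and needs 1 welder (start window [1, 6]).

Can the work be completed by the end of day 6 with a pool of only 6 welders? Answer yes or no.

yes

Schedule A@1, B@1, C@5, D@4, E@5: d1:6  d2:6  d3:6  d4:6  d5:4  d6:2 — peak 6 ≤ 6.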